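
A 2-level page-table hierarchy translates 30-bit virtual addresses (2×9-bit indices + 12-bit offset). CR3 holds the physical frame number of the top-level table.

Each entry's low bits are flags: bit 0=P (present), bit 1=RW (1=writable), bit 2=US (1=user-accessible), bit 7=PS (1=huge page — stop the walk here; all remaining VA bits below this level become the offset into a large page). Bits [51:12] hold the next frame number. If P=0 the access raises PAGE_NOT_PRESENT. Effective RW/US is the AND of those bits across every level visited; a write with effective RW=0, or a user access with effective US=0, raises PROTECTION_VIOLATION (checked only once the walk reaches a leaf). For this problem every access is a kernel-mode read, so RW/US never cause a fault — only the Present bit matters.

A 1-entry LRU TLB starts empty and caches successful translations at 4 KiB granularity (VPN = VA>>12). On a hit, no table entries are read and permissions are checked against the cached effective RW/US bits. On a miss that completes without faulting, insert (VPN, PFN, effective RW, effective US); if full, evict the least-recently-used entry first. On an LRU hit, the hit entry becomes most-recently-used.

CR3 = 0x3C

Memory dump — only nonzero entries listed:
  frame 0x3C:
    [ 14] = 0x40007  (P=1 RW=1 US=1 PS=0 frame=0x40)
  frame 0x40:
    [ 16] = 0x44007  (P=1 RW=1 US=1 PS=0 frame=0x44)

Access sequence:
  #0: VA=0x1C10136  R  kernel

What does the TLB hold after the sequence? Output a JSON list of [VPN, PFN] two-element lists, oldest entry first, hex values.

Per-access translation:
#0 VA=0x1C10136 (r,kernel):
  [0] read 0x3C idx=14: raw=0x40007 flags P=1 W=1 U=1 S=0
  [1] read 0x40 idx=16: raw=0x44007 flags P=1 W=1 U=1 S=0
  ⇒ phys 0x44136  [2 reads]

TLB: [["0x1C10", "0x44"]]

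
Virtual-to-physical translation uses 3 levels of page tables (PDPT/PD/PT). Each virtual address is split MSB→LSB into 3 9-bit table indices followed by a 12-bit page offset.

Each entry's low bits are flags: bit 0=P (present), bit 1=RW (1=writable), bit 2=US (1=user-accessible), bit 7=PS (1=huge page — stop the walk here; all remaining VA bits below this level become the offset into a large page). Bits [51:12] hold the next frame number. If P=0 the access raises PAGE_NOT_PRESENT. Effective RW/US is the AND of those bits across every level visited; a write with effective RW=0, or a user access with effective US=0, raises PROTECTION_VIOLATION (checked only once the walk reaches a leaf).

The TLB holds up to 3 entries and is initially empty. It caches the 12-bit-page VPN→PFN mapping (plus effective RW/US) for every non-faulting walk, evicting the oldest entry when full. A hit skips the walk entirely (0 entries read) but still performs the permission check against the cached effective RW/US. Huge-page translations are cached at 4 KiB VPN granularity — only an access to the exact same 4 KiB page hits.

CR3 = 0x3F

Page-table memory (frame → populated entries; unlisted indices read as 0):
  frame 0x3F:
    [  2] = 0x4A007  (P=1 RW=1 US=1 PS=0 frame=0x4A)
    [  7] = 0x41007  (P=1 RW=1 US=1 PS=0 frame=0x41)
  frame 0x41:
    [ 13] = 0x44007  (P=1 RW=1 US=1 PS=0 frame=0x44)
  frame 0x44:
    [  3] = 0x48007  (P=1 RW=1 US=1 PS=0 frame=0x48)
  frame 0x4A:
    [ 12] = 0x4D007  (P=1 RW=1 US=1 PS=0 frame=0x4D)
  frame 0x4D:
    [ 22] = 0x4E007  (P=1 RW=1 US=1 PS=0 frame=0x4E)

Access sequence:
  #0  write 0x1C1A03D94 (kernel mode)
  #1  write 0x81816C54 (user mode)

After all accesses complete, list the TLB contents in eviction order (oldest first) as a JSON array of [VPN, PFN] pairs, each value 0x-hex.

Per-access translation:
#0 VA=0x1C1A03D94 (w,kernel):
  [0] read 0x3F idx=7: raw=0x41007 flags P=1 W=1 U=1 S=0
  [1] read 0x41 idx=13: raw=0x44007 flags P=1 W=1 U=1 S=0
  [2] read 0x44 idx=3: raw=0x48007 flags P=1 W=1 U=1 S=0
  ✓ 0x48D94  — 3 lookups
#1 VA=0x81816C54 (w,user):
  [0] read 0x3F idx=2: raw=0x4A007 flags P=1 W=1 U=1 S=0
  [1] read 0x4A idx=12: raw=0x4D007 flags P=1 W=1 U=1 S=0
  [2] read 0x4D idx=22: raw=0x4E007 flags P=1 W=1 U=1 S=0
  ✓ 0x4EC54  — 3 lookups

TLB: [["0x1C1A03", "0x48"], ["0x81816", "0x4E"]]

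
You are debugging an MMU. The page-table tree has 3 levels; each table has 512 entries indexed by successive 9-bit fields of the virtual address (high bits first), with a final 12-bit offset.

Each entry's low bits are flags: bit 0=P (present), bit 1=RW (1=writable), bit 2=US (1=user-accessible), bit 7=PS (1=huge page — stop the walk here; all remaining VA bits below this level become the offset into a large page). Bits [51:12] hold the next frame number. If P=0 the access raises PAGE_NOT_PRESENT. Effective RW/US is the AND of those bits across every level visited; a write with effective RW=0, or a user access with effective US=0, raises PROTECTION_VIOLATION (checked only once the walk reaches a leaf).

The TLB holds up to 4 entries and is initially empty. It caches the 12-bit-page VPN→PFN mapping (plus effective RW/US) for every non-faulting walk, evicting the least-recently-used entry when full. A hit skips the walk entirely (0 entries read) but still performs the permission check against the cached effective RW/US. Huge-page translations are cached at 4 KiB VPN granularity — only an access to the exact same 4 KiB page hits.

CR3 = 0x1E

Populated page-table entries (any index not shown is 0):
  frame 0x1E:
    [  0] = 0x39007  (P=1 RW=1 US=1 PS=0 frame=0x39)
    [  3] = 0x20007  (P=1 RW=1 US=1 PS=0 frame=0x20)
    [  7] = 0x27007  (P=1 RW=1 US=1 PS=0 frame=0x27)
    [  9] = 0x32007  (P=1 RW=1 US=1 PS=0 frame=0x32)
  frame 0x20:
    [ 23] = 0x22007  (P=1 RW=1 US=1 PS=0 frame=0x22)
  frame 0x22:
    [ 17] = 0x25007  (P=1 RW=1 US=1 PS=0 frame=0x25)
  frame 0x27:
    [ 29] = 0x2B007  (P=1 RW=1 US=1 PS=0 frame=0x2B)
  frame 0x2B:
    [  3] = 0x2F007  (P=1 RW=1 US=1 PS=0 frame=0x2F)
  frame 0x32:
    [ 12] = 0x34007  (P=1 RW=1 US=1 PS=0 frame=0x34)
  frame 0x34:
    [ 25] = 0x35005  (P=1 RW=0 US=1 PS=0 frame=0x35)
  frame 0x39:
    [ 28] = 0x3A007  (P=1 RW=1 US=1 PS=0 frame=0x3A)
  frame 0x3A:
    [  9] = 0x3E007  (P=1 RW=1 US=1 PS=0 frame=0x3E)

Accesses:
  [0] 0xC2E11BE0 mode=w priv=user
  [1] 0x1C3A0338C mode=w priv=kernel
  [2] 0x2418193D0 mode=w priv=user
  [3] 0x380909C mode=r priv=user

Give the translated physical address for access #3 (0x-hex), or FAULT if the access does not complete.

Trace:
#0 VA=0xC2E11BE0 (w,user):
  L0: frame=0x1E idx=3 entry=0x20007 [P=1 RW=1 US=1 PS=0]
  L1: frame=0x20 idx=23 entry=0x22007 [P=1 RW=1 US=1 PS=0]
  L2: frame=0x22 idx=17 entry=0x25007 [P=1 RW=1 US=1 PS=0]
  ⇒ phys 0x25BE0  [3 reads]
#1 VA=0x1C3A0338C (w,kernel):
  L0: frame=0x1E idx=7 entry=0x27007 [P=1 RW=1 US=1 PS=0]
  L1: frame=0x27 idx=29 entry=0x2B007 [P=1 RW=1 US=1 PS=0]
  L2: frame=0x2B idx=3 entry=0x2F007 [P=1 RW=1 US=1 PS=0]
  ⇒ phys 0x2F38C  [3 reads]
#2 VA=0x2418193D0 (w,user):
  L0: frame=0x1E idx=9 entry=0x32007 [P=1 RW=1 US=1 PS=0]
  L1: frame=0x32 idx=12 entry=0x34007 [P=1 RW=1 US=1 PS=0]
  L2: frame=0x34 idx=25 entry=0x35005 [P=1 RW=0 US=1 PS=0]
  → PROTECTION_VIOLATION  (3 entries read)
#3 VA=0x380909C (r,user):
  L0: frame=0x1E idx=0 entry=0x39007 [P=1 RW=1 US=1 PS=0]
  L1: frame=0x39 idx=28 entry=0x3A007 [P=1 RW=1 US=1 PS=0]
  L2: frame=0x3A idx=9 entry=0x3E007 [P=1 RW=1 US=1 PS=0]
  ⇒ phys 0x3E09C  [3 reads]

Access #3 PA: 0x3E09C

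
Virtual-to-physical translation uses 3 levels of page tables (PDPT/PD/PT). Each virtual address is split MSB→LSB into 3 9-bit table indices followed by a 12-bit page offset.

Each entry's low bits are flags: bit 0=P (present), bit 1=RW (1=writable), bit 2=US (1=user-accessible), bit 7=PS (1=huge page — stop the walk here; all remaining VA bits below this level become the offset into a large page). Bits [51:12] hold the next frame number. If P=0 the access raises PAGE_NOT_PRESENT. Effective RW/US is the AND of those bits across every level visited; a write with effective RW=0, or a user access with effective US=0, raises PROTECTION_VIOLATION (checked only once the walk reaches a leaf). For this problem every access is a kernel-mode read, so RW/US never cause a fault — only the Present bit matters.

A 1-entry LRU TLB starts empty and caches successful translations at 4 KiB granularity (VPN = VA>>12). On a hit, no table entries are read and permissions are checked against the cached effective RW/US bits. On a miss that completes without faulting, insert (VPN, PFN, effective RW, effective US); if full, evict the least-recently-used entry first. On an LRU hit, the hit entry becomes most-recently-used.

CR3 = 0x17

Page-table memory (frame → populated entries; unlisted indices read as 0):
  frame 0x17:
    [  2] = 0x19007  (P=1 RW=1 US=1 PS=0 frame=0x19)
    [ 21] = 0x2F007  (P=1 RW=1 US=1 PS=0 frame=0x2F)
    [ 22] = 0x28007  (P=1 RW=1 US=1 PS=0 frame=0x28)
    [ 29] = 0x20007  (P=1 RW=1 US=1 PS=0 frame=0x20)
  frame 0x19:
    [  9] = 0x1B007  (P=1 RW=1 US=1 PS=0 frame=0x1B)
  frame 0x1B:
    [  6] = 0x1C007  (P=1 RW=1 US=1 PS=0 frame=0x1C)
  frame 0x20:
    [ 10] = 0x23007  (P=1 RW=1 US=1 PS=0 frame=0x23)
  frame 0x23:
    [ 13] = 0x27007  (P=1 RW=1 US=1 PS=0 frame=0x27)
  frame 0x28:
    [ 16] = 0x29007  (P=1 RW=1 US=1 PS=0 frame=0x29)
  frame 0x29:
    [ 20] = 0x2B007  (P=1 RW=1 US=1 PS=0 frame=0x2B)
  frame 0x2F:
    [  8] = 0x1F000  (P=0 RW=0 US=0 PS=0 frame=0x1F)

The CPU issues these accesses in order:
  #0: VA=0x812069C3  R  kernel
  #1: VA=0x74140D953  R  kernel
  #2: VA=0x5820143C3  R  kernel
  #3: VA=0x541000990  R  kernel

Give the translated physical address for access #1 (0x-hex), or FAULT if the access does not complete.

Trace:
#0 VA=0x812069C3 (r,kernel):
  [0] read 0x17 idx=2: raw=0x19007 flags P=1 W=1 U=1 S=0
  [1] read 0x19 idx=9: raw=0x1B007 flags P=1 W=1 U=1 S=0
  [2] read 0x1B idx=6: raw=0x1C007 flags P=1 W=1 U=1 S=0
  → PA=0x1C9C3  (3 entries read)
#1 VA=0x74140D953 (r,kernel):
  [0] read 0x17 idx=29: raw=0x20007 flags P=1 W=1 U=1 S=0
  [1] read 0x20 idx=10: raw=0x23007 flags P=1 W=1 U=1 S=0
  [2] read 0x23 idx=13: raw=0x27007 flags P=1 W=1 U=1 S=0
  → PA=0x27953  (3 entries read)
#2 VA=0x5820143C3 (r,kernel):
  [0] read 0x17 idx=22: raw=0x28007 flags P=1 W=1 U=1 S=0
  [1] read 0x28 idx=16: raw=0x29007 flags P=1 W=1 U=1 S=0
  [2] read 0x29 idx=20: raw=0x2B007 flags P=1 W=1 U=1 S=0
  → PA=0x2B3C3  (3 entries read)
#3 VA=0x541000990 (r,kernel):
  [0] read 0x17 idx=21: raw=0x2F007 flags P=1 W=1 U=1 S=0
  [1] read 0x2F idx=8: raw=0x1F000 flags P=0 W=0 U=0 S=0
  → PAGE_NOT_PRESENT  (2 entries read)

Access #1 PA: 0x27953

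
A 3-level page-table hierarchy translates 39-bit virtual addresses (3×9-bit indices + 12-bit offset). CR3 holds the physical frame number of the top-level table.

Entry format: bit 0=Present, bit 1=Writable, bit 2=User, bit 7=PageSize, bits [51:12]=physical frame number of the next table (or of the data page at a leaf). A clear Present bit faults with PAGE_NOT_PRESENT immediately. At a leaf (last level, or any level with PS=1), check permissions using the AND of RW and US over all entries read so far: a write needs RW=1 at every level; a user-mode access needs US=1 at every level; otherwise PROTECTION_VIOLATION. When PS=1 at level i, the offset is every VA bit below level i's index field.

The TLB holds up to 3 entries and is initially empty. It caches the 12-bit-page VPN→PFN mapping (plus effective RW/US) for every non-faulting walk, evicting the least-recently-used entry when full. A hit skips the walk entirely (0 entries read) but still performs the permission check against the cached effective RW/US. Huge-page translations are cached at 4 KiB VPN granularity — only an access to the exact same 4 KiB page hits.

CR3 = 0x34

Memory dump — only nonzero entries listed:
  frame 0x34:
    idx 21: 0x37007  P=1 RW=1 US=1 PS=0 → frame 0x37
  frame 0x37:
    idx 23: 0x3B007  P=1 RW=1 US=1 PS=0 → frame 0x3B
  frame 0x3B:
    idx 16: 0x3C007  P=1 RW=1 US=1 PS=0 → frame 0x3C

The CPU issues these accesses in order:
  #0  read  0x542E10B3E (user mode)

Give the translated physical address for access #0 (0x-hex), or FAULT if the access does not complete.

Walk each access:
#0 VA=0x542E10B3E (r,user):
  L0: frame=0x34 idx=21 entry=0x37007 [P=1 RW=1 US=1 PS=0]
  L1: frame=0x37 idx=23 entry=0x3B007 [P=1 RW=1 US=1 PS=0]
  L2: frame=0x3B idx=16 entry=0x3C007 [P=1 RW=1 US=1 PS=0]
  ⇒ phys 0x3CB3E  [3 reads]

Access #0 PA: 0x3CB3E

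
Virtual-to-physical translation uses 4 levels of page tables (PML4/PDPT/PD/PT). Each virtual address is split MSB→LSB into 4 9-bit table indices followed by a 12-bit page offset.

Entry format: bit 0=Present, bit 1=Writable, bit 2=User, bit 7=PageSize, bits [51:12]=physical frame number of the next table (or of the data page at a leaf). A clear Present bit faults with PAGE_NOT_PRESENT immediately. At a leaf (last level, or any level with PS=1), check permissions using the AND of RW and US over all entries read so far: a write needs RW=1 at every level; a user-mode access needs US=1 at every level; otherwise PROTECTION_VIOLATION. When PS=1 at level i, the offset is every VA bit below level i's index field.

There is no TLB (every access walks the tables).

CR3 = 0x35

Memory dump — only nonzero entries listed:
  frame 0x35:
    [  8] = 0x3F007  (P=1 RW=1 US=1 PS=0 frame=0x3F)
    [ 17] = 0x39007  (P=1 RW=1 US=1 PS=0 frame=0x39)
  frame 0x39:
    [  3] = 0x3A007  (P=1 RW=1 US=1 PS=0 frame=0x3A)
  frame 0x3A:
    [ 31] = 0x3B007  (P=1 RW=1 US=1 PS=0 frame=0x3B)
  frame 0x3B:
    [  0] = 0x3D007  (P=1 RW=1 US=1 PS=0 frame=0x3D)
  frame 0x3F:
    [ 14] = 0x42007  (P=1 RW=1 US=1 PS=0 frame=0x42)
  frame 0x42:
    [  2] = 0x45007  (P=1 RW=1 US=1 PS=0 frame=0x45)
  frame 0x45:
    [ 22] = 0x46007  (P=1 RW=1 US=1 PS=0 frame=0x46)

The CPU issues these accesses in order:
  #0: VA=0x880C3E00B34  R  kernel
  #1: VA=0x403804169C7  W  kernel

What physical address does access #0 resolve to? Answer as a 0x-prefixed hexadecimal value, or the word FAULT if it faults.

Trace:
#0 VA=0x880C3E00B34 (r,kernel):
  [0] read 0x35 idx=17: raw=0x39007 flags P=1 W=1 U=1 S=0
  [1] read 0x39 idx=3: raw=0x3A007 flags P=1 W=1 U=1 S=0
  [2] read 0x3A idx=31: raw=0x3B007 flags P=1 W=1 U=1 S=0
  [3] read 0x3B idx=0: raw=0x3D007 flags P=1 W=1 U=1 S=0
  → PA=0x3DB34  (4 entries read)
#1 VA=0x403804169C7 (w,kernel):
  [0] read 0x35 idx=8: raw=0x3F007 flags P=1 W=1 U=1 S=0
  [1] read 0x3F idx=14: raw=0x42007 flags P=1 W=1 U=1 S=0
  [2] read 0x42 idx=2: raw=0x45007 flags P=1 W=1 U=1 S=0
  [3] read 0x45 idx=22: raw=0x46007 flags P=1 W=1 U=1 S=0
  → PA=0x469C7  (4 entries read)

Access #0 PA: 0x3DB34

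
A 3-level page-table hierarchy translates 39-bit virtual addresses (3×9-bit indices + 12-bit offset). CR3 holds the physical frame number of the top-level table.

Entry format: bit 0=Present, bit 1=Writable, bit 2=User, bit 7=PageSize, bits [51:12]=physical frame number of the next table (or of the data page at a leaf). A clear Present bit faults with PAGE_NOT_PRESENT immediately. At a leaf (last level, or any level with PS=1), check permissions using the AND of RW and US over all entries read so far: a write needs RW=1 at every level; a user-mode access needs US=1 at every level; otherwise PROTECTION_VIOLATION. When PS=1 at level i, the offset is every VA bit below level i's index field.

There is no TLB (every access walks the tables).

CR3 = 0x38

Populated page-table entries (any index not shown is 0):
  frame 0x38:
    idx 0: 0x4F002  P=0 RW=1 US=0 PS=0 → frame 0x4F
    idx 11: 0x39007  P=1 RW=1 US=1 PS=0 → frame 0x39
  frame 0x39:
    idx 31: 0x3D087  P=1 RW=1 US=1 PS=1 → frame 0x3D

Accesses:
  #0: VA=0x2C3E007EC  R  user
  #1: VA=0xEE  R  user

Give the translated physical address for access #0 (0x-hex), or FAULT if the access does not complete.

Per-access translation:
#0 VA=0x2C3E007EC (r,user):
  [0] read 0x38 idx=11: raw=0x39007 flags P=1 W=1 U=1 S=0
  [1] read 0x39 idx=31: raw=0x3D087 flags P=1 W=1 U=1 S=1
  ⇒ phys 0x3D7EC (huge @L1)  [2 reads]
#1 VA=0xEE (r,user):
  [0] read 0x38 idx=0: raw=0x4F002 flags P=0 W=1 U=0 S=0
  → PAGE_NOT_PRESENT  (1 entries read)

Access #0 PA: 0x3D7EC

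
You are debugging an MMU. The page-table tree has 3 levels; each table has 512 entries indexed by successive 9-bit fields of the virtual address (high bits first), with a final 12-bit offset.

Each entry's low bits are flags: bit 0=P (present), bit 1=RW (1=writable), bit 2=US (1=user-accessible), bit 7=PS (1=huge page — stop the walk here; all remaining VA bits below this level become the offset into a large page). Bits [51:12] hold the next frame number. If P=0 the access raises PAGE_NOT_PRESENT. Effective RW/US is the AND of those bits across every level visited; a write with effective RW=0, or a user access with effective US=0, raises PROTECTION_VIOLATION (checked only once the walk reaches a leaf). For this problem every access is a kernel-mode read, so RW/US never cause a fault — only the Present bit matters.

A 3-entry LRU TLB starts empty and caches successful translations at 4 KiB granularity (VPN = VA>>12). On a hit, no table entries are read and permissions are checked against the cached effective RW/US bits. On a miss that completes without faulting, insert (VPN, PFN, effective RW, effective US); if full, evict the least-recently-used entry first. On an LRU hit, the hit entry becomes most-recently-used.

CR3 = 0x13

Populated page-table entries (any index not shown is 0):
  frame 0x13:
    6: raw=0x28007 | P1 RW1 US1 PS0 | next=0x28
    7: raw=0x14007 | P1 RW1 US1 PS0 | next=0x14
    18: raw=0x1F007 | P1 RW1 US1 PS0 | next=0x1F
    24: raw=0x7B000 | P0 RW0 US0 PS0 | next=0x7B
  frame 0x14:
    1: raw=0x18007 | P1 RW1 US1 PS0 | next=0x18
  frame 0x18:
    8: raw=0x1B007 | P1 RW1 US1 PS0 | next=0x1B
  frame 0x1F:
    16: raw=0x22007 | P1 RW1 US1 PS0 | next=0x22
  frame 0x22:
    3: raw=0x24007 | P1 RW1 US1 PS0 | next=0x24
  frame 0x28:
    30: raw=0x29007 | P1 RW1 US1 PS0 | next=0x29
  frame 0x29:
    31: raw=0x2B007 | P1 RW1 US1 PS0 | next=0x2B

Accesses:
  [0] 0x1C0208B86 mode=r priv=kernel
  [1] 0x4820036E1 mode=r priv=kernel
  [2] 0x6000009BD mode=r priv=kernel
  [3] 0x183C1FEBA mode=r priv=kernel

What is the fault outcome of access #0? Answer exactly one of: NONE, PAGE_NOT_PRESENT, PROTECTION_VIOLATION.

Walk each access:
#0 VA=0x1C0208B86 (r,kernel):
  [0] read 0x13 idx=7: raw=0x14007 flags P=1 W=1 U=1 S=0
  [1] read 0x14 idx=1: raw=0x18007 flags P=1 W=1 U=1 S=0
  [2] read 0x18 idx=8: raw=0x1B007 flags P=1 W=1 U=1 S=0
  ✓ 0x1BB86  — 3 lookups
#1 VA=0x4820036E1 (r,kernel):
  [0] read 0x13 idx=18: raw=0x1F007 flags P=1 W=1 U=1 S=0
  [1] read 0x1F idx=16: raw=0x22007 flags P=1 W=1 U=1 S=0
  [2] read 0x22 idx=3: raw=0x24007 flags P=1 W=1 U=1 S=0
  ✓ 0x246E1  — 3 lookups
#2 VA=0x6000009BD (r,kernel):
  [0] read 0x13 idx=24: raw=0x7B000 flags P=0 W=0 U=0 S=0
  ✗ PAGE_NOT_PRESENT  [1 reads]
#3 VA=0x183C1FEBA (r,kernel):
  [0] read 0x13 idx=6: raw=0x28007 flags P=1 W=1 U=1 S=0
  [1] read 0x28 idx=30: raw=0x29007 flags P=1 W=1 U=1 S=0
  [2] read 0x29 idx=31: raw=0x2B007 flags P=1 W=1 U=1 S=0
  ✓ 0x2BEBA  — 3 lookups

Access #0 fault: NONE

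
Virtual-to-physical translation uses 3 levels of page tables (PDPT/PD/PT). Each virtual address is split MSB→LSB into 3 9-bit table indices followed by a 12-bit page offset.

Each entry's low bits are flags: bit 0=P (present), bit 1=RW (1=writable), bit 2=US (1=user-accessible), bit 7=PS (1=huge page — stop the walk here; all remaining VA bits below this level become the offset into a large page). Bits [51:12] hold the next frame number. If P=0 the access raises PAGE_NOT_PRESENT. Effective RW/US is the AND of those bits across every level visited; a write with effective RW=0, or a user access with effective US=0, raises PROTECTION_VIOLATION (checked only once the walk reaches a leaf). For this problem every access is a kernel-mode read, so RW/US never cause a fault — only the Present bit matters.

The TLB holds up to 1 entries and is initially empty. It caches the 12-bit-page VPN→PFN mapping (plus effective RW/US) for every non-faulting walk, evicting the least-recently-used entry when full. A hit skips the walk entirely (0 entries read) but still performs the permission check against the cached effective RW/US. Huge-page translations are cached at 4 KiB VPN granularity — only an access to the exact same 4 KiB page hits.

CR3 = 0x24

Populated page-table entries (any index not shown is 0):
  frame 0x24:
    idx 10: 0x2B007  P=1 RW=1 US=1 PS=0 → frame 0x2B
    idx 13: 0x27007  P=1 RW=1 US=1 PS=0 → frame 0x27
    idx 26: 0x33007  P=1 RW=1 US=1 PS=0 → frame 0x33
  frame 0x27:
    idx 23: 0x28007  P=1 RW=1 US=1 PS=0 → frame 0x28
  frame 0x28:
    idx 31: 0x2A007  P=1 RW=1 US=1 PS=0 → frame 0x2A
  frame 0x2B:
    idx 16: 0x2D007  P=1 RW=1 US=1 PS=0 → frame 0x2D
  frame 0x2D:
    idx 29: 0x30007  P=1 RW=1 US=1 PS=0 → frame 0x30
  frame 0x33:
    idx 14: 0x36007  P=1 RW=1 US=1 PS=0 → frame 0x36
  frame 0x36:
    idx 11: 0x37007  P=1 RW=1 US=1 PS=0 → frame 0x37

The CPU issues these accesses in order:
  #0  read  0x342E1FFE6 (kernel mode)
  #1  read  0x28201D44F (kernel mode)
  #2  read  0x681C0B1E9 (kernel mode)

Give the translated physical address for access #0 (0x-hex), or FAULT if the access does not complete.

Trace:
#0 VA=0x342E1FFE6 (r,kernel):
  lvl0: tbl 0x24, slot 13 ⇒ 0x27007 (P1/RW1/US1/PS0)
  lvl1: tbl 0x27, slot 23 ⇒ 0x28007 (P1/RW1/US1/PS0)
  lvl2: tbl 0x28, slot 31 ⇒ 0x2A007 (P1/RW1/US1/PS0)
  → PA=0x2AFE6  (3 entries read)
#1 VA=0x28201D44F (r,kernel):
  lvl0: tbl 0x24, slot 10 ⇒ 0x2B007 (P1/RW1/US1/PS0)
  lvl1: tbl 0x2B, slot 16 ⇒ 0x2D007 (P1/RW1/US1/PS0)
  lvl2: tbl 0x2D, slot 29 ⇒ 0x30007 (P1/RW1/US1/PS0)
  → PA=0x3044F  (3 entries read)
#2 VA=0x681C0B1E9 (r,kernel):
  lvl0: tbl 0x24, slot 26 ⇒ 0x33007 (P1/RW1/US1/PS0)
  lvl1: tbl 0x33, slot 14 ⇒ 0x36007 (P1/RW1/US1/PS0)
  lvl2: tbl 0x36, slot 11 ⇒ 0x37007 (P1/RW1/US1/PS0)
  → PA=0x371E9  (3 entries read)

Access #0 PA: 0x2AFE6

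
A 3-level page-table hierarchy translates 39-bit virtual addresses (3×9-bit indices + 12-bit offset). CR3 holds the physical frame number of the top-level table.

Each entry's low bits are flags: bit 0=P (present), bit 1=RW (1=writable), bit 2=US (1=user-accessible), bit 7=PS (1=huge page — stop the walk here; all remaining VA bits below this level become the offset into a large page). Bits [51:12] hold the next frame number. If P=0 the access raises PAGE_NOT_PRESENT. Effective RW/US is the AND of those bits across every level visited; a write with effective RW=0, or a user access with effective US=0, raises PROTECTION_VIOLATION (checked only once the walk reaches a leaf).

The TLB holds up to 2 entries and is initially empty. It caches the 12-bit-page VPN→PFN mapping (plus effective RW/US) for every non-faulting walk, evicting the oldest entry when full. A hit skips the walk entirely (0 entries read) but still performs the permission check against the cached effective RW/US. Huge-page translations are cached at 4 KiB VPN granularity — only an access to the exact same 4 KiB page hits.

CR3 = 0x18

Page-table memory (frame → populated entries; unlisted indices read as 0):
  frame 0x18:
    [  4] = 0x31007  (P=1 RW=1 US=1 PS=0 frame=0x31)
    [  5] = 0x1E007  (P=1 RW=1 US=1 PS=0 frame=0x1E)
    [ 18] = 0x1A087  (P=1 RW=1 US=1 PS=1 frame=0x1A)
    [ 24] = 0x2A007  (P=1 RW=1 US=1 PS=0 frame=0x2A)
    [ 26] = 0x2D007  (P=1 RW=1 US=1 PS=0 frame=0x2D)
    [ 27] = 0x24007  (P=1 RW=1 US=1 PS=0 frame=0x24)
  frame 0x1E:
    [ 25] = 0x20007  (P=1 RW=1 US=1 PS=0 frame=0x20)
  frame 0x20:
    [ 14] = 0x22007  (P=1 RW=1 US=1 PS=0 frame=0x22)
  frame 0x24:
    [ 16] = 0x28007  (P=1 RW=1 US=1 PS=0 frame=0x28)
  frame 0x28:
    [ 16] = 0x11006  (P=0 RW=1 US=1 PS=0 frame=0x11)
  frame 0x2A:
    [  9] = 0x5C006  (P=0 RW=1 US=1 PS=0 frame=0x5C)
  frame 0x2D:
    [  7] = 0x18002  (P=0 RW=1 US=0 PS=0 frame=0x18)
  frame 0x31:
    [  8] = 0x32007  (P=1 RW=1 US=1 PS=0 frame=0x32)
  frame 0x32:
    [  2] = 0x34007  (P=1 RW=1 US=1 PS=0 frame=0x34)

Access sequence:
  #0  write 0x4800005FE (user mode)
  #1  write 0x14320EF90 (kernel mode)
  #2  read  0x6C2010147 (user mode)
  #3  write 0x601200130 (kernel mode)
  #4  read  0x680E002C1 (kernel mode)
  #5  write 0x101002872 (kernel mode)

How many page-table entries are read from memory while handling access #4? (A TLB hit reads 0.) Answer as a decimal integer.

Walk each access:
#0 VA=0x4800005FE (w,user):
  [0] read 0x18 idx=18: raw=0x1A087 flags P=1 W=1 U=1 S=1
  → PA=0x1A5FE (huge @L0)  (1 entries read)
#1 VA=0x14320EF90 (w,kernel):
  [0] read 0x18 idx=5: raw=0x1E007 flags P=1 W=1 U=1 S=0
  [1] read 0x1E idx=25: raw=0x20007 flags P=1 W=1 U=1 S=0
  [2] read 0x20 idx=14: raw=0x22007 flags P=1 W=1 U=1 S=0
  → PA=0x22F90  (3 entries read)
#2 VA=0x6C2010147 (r,user):
  [0] read 0x18 idx=27: raw=0x24007 flags P=1 W=1 U=1 S=0
  [1] read 0x24 idx=16: raw=0x28007 flags P=1 W=1 U=1 S=0
  [2] read 0x28 idx=16: raw=0x11006 flags P=0 W=1 U=1 S=0
  ✗ PAGE_NOT_PRESENT  [3 reads]
#3 VA=0x601200130 (w,kernel):
  [0] read 0x18 idx=24: raw=0x2A007 flags P=1 W=1 U=1 S=0
  [1] read 0x2A idx=9: raw=0x5C006 flags P=0 W=1 U=1 S=0
  ✗ PAGE_NOT_PRESENT  [2 reads]
#4 VA=0x680E002C1 (r,kernel):
  [0] read 0x18 idx=26: raw=0x2D007 flags P=1 W=1 U=1 S=0
  [1] read 0x2D idx=7: raw=0x18002 flags P=0 W=1 U=0 S=0
  ✗ PAGE_NOT_PRESENT  [2 reads]
#5 VA=0x101002872 (w,kernel):
  [0] read 0x18 idx=4: raw=0x31007 flags P=1 W=1 U=1 S=0
  [1] read 0x31 idx=8: raw=0x32007 flags P=1 W=1 U=1 S=0
  [2] read 0x32 idx=2: raw=0x34007 flags P=1 W=1 U=1 S=0
  → PA=0x34872  (3 entries read)

Entries read for #4: 2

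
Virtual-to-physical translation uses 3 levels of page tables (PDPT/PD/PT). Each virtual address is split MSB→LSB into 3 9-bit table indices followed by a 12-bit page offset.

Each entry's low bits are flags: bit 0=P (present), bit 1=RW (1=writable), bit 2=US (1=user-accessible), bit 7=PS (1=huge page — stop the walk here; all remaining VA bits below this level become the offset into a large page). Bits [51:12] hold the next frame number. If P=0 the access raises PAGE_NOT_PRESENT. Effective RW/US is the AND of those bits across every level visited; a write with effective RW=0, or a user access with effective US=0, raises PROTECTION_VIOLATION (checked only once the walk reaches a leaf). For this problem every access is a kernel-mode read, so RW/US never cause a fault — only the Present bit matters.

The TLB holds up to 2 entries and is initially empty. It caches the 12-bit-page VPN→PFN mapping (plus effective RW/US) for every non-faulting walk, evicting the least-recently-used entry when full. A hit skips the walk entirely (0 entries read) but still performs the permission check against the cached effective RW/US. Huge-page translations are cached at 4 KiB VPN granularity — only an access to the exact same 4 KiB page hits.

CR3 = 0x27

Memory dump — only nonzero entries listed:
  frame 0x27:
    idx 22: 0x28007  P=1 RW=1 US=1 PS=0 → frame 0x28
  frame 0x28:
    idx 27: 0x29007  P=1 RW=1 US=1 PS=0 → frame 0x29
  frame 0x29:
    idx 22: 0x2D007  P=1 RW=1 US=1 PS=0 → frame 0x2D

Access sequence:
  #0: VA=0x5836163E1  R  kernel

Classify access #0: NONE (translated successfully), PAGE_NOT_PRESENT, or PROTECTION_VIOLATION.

Per-access translation:
#0 VA=0x5836163E1 (r,kernel):
  L0 @0x27[22] → 0x28007  P=1,RW=1,US=1,PS=0
  L1 @0x28[27] → 0x29007  P=1,RW=1,US=1,PS=0
  L2 @0x29[22] → 0x2D007  P=1,RW=1,US=1,PS=0
  ⇒ phys 0x2D3E1  [3 reads]

Access #0 fault: NONE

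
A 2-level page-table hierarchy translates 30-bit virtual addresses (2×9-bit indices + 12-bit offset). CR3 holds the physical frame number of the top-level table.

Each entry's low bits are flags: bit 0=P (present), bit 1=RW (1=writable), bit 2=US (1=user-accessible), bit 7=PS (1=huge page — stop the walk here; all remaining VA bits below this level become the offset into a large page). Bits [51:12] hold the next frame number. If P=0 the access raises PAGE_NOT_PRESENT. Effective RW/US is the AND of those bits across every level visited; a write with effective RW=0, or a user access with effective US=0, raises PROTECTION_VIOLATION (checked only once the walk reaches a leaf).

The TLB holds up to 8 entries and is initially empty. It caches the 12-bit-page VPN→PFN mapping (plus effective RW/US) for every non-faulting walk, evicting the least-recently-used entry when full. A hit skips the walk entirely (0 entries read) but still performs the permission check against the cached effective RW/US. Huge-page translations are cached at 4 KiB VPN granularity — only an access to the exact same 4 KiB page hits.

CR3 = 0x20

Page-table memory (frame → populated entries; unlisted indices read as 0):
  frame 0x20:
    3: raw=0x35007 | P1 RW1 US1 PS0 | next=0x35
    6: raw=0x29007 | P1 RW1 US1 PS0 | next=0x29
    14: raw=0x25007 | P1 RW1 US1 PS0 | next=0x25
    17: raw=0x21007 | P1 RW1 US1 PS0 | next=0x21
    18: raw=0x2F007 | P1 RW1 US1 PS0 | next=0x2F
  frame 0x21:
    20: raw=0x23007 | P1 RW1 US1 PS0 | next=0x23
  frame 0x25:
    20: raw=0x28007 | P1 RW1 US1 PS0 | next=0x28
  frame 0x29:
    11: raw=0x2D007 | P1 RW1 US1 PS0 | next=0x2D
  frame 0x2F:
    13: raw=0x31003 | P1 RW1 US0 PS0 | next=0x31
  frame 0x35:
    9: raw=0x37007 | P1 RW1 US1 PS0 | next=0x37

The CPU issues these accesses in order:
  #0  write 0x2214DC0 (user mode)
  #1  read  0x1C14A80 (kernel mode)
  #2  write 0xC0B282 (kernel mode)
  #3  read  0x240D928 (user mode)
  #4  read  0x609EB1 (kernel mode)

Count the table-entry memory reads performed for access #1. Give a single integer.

Walk each access:
#0 VA=0x2214DC0 (w,user):
  lvl0: tbl 0x20, slot 17 ⇒ 0x21007 (P1/RW1/US1/PS0)
  lvl1: tbl 0x21, slot 20 ⇒ 0x23007 (P1/RW1/US1/PS0)
  → PA=0x23DC0  (2 entries read)
#1 VA=0x1C14A80 (r,kernel):
  lvl0: tbl 0x20, slot 14 ⇒ 0x25007 (P1/RW1/US1/PS0)
  lvl1: tbl 0x25, slot 20 ⇒ 0x28007 (P1/RW1/US1/PS0)
  → PA=0x28A80  (2 entries read)
#2 VA=0xC0B282 (w,kernel):
  lvl0: tbl 0x20, slot 6 ⇒ 0x29007 (P1/RW1/US1/PS0)
  lvl1: tbl 0x29, slot 11 ⇒ 0x2D007 (P1/RW1/US1/PS0)
  → PA=0x2D282  (2 entries read)
#3 VA=0x240D928 (r,user):
  lvl0: tbl 0x20, slot 18 ⇒ 0x2F007 (P1/RW1/US1/PS0)
  lvl1: tbl 0x2F, slot 13 ⇒ 0x31003 (P1/RW1/US0/PS0)
  ✗ PROTECTION_VIOLATION  [2 reads]
#4 VA=0x609EB1 (r,kernel):
  lvl0: tbl 0x20, slot 3 ⇒ 0x35007 (P1/RW1/US1/PS0)
  lvl1: tbl 0x35, slot 9 ⇒ 0x37007 (P1/RW1/US1/PS0)
  → PA=0x37EB1  (2 entries read)

Entries read for #1: 2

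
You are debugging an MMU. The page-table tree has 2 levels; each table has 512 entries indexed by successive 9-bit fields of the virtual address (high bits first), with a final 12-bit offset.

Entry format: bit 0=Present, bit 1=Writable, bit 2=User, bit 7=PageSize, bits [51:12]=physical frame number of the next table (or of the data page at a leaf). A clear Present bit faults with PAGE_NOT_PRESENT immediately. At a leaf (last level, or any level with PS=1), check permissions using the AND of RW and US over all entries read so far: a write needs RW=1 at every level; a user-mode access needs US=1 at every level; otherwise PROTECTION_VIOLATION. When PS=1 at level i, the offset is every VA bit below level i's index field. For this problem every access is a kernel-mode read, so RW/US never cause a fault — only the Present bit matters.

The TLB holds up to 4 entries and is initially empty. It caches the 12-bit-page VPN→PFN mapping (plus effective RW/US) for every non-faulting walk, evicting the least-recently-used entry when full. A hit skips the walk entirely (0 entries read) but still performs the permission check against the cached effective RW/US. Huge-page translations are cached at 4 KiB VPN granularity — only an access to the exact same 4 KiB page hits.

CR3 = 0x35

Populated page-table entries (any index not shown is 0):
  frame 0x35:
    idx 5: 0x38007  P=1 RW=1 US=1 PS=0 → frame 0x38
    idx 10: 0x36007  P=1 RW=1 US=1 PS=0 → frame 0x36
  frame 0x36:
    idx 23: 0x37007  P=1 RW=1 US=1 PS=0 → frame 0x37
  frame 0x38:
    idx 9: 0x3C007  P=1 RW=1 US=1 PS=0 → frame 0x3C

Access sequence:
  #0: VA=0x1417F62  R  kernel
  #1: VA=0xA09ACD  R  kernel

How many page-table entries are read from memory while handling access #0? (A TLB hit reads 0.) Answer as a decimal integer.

Per-access translation:
#0 VA=0x1417F62 (r,kernel):
  [0] read 0x35 idx=10: raw=0x36007 flags P=1 W=1 U=1 S=0
  [1] read 0x36 idx=23: raw=0x37007 flags P=1 W=1 U=1 S=0
  ⇒ phys 0x37F62  [2 reads]
#1 VA=0xA09ACD (r,kernel):
  [0] read 0x35 idx=5: raw=0x38007 flags P=1 W=1 U=1 S=0
  [1] read 0x38 idx=9: raw=0x3C007 flags P=1 W=1 U=1 S=0
  ⇒ phys 0x3CACD  [2 reads]

Entries read for #0: 2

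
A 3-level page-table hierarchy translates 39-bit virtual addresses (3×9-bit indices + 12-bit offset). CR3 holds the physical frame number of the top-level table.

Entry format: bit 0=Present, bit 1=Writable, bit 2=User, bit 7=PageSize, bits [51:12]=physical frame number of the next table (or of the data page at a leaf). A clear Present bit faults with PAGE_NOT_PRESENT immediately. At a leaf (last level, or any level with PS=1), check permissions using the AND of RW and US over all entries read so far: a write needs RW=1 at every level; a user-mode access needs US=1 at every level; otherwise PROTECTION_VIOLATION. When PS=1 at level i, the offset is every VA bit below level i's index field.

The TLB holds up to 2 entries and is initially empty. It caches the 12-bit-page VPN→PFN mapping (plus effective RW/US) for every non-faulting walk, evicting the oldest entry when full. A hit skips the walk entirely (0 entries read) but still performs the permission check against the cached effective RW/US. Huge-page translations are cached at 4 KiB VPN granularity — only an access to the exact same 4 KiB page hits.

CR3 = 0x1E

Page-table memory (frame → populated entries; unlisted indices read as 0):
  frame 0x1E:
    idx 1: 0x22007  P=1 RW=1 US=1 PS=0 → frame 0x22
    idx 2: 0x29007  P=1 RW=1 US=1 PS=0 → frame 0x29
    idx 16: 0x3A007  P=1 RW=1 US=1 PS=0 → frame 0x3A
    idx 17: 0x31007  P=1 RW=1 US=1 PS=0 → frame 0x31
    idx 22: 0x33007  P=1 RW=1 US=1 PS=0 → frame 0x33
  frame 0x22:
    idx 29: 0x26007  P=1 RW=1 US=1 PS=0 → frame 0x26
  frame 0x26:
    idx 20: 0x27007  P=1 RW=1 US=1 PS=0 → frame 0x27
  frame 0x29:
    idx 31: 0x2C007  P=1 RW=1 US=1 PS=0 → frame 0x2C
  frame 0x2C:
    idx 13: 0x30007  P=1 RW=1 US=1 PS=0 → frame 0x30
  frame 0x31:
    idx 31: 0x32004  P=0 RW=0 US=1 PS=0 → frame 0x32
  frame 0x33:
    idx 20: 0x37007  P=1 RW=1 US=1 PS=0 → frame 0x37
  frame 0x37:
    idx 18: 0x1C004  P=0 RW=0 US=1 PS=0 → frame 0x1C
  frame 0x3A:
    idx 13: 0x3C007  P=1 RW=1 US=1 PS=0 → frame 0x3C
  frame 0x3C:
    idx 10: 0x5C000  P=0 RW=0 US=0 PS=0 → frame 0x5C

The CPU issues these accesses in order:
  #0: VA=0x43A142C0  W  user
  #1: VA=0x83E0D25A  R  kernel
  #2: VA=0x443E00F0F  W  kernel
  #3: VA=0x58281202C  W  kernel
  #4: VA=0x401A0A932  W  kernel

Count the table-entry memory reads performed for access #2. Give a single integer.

Per-access translation:
#0 VA=0x43A142C0 (w,user):
  [0] read 0x1E idx=1: raw=0x22007 flags P=1 W=1 U=1 S=0
  [1] read 0x22 idx=29: raw=0x26007 flags P=1 W=1 U=1 S=0
  [2] read 0x26 idx=20: raw=0x27007 flags P=1 W=1 U=1 S=0
  ✓ 0x272C0  — 3 lookups
#1 VA=0x83E0D25A (r,kernel):
  [0] read 0x1E idx=2: raw=0x29007 flags P=1 W=1 U=1 S=0
  [1] read 0x29 idx=31: raw=0x2C007 flags P=1 W=1 U=1 S=0
  [2] read 0x2C idx=13: raw=0x30007 flags P=1 W=1 U=1 S=0
  ✓ 0x3025A  — 3 lookups
#2 VA=0x443E00F0F (w,kernel):
  [0] read 0x1E idx=17: raw=0x31007 flags P=1 W=1 U=1 S=0
  [1] read 0x31 idx=31: raw=0x32004 flags P=0 W=0 U=1 S=0
  → PAGE_NOT_PRESENT  (2 entries read)
#3 VA=0x58281202C (w,kernel):
  [0] read 0x1E idx=22: raw=0x33007 flags P=1 W=1 U=1 S=0
  [1] read 0x33 idx=20: raw=0x37007 flags P=1 W=1 U=1 S=0
  [2] read 0x37 idx=18: raw=0x1C004 flags P=0 W=0 U=1 S=0
  → PAGE_NOT_PRESENT  (3 entries read)
#4 VA=0x401A0A932 (w,kernel):
  [0] read 0x1E idx=16: raw=0x3A007 flags P=1 W=1 U=1 S=0
  [1] read 0x3A idx=13: raw=0x3C007 flags P=1 W=1 U=1 S=0
  [2] read 0x3C idx=10: raw=0x5C000 flags P=0 W=0 U=0 S=0
  → PAGE_NOT_PRESENT  (3 entries read)

Entries read for #2: 2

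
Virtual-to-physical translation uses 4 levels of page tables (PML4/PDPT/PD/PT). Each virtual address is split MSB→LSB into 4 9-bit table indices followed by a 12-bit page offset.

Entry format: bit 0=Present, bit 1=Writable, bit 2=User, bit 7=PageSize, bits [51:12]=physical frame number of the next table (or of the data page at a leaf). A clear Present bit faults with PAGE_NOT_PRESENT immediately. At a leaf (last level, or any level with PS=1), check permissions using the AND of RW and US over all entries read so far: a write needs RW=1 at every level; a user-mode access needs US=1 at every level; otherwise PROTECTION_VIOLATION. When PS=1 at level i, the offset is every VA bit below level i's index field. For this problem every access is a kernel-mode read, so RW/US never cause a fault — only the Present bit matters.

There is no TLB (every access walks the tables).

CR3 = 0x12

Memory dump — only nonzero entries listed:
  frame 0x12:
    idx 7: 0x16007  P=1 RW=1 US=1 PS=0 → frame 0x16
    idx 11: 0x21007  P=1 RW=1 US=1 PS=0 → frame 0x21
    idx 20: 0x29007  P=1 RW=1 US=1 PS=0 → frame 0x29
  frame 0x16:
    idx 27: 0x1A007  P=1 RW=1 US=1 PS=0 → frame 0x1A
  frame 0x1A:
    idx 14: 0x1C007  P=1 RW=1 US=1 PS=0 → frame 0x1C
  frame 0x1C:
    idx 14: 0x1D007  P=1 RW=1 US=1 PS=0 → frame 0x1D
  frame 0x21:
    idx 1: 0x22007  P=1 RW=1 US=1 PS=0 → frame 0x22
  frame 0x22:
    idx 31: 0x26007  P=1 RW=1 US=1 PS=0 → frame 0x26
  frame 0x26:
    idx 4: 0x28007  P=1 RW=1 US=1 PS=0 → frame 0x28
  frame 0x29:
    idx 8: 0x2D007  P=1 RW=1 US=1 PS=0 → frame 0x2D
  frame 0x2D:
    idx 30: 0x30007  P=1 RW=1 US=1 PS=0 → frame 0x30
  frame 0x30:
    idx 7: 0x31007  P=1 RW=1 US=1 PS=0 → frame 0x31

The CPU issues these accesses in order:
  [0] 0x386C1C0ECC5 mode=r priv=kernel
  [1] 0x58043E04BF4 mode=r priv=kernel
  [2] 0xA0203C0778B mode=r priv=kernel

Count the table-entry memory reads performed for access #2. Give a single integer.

Per-access translation:
#0 VA=0x386C1C0ECC5 (r,kernel):
  [0] read 0x12 idx=7: raw=0x16007 flags P=1 W=1 U=1 S=0
  [1] read 0x16 idx=27: raw=0x1A007 flags P=1 W=1 U=1 S=0
  [2] read 0x1A idx=14: raw=0x1C007 flags P=1 W=1 U=1 S=0
  [3] read 0x1C idx=14: raw=0x1D007 flags P=1 W=1 U=1 S=0
  ⇒ phys 0x1DCC5  [4 reads]
#1 VA=0x58043E04BF4 (r,kernel):
  [0] read 0x12 idx=11: raw=0x21007 flags P=1 W=1 U=1 S=0
  [1] read 0x21 idx=1: raw=0x22007 flags P=1 W=1 U=1 S=0
  [2] read 0x22 idx=31: raw=0x26007 flags P=1 W=1 U=1 S=0
  [3] read 0x26 idx=4: raw=0x28007 flags P=1 W=1 U=1 S=0
  ⇒ phys 0x28BF4  [4 reads]
#2 VA=0xA0203C0778B (r,kernel):
  [0] read 0x12 idx=20: raw=0x29007 flags P=1 W=1 U=1 S=0
  [1] read 0x29 idx=8: raw=0x2D007 flags P=1 W=1 U=1 S=0
  [2] read 0x2D idx=30: raw=0x30007 flags P=1 W=1 U=1 S=0
  [3] read 0x30 idx=7: raw=0x31007 flags P=1 W=1 U=1 S=0
  ⇒ phys 0x3178B  [4 reads]

Entries read for #2: 4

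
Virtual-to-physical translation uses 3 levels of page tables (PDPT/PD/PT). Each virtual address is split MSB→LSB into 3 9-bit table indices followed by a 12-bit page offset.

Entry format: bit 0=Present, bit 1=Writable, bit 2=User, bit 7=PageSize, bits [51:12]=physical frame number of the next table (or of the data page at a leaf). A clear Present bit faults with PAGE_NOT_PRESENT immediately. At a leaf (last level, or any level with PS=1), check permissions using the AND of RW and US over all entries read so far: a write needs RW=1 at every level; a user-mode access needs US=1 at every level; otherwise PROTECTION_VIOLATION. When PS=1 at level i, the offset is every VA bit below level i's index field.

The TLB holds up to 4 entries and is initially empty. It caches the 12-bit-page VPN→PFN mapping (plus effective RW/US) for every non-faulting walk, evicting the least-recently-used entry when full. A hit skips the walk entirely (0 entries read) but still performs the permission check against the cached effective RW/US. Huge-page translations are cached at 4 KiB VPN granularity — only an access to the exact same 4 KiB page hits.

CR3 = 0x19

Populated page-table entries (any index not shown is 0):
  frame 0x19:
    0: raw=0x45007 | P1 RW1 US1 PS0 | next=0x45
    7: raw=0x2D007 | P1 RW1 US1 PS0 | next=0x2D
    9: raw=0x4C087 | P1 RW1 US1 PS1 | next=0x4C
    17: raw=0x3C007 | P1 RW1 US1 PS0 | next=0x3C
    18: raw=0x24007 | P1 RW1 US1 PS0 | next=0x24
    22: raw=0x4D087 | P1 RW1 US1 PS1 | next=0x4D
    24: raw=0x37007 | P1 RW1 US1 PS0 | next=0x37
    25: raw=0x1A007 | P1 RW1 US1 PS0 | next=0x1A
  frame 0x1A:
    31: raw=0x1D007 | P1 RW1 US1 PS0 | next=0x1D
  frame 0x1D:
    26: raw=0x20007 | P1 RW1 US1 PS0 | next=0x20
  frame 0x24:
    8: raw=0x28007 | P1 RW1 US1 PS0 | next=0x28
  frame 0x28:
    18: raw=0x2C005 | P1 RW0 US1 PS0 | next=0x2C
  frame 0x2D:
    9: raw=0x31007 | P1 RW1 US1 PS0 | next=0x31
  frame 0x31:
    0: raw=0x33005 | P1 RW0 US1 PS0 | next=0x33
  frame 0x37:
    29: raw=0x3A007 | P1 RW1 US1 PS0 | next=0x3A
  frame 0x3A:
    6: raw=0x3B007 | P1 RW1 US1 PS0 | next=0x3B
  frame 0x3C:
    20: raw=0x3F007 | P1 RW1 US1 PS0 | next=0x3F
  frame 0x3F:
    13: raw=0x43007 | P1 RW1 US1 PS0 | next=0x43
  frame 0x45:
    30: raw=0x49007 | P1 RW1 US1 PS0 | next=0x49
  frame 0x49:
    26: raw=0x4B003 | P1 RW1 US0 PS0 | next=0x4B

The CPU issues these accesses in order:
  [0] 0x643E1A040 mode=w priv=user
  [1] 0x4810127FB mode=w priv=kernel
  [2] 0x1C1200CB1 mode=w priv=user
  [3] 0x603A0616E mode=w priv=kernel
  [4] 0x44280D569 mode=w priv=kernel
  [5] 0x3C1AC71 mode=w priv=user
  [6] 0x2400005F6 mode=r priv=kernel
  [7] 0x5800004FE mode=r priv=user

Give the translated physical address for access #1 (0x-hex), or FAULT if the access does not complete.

Walk each access:
#0 VA=0x643E1A040 (w,user):
  lvl0: tbl 0x19, slot 25 ⇒ 0x1A007 (P1/RW1/US1/PS0)
  lvl1: tbl 0x1A, slot 31 ⇒ 0x1D007 (P1/RW1/US1/PS0)
  lvl2: tbl 0x1D, slot 26 ⇒ 0x20007 (P1/RW1/US1/PS0)
  ⇒ phys 0x20040  [3 reads]
#1 VA=0x4810127FB (w,kernel):
  lvl0: tbl 0x19, slot 18 ⇒ 0x24007 (P1/RW1/US1/PS0)
  lvl1: tbl 0x24, slot 8 ⇒ 0x28007 (P1/RW1/US1/PS0)
  lvl2: tbl 0x28, slot 18 ⇒ 0x2C005 (P1/RW0/US1/PS0)
  → PROTECTION_VIOLATION  (3 entries read)
#2 VA=0x1C1200CB1 (w,user):
  lvl0: tbl 0x19, slot 7 ⇒ 0x2D007 (P1/RW1/US1/PS0)
  lvl1: tbl 0x2D, slot 9 ⇒ 0x31007 (P1/RW1/US1/PS0)
  lvl2: tbl 0x31, slot 0 ⇒ 0x33005 (P1/RW0/US1/PS0)
  → PROTECTION_VIOLATION  (3 entries read)
#3 VA=0x603A0616E (w,kernel):
  lvl0: tbl 0x19, slot 24 ⇒ 0x37007 (P1/RW1/US1/PS0)
  lvl1: tbl 0x37, slot 29 ⇒ 0x3A007 (P1/RW1/US1/PS0)
  lvl2: tbl 0x3A, slot 6 ⇒ 0x3B007 (P1/RW1/US1/PS0)
  ⇒ phys 0x3B16E  [3 reads]
#4 VA=0x44280D569 (w,kernel):
  lvl0: tbl 0x19, slot 17 ⇒ 0x3C007 (P1/RW1/US1/PS0)
  lvl1: tbl 0x3C, slot 20 ⇒ 0x3F007 (P1/RW1/US1/PS0)
  lvl2: tbl 0x3F, slot 13 ⇒ 0x43007 (P1/RW1/US1/PS0)
  ⇒ phys 0x43569  [3 reads]
#5 VA=0x3C1AC71 (w,user):
  lvl0: tbl 0x19, slot 0 ⇒ 0x45007 (P1/RW1/US1/PS0)
  lvl1: tbl 0x45, slot 30 ⇒ 0x49007 (P1/RW1/US1/PS0)
  lvl2: tbl 0x49, slot 26 ⇒ 0x4B003 (P1/RW1/US0/PS0)
  → PROTECTION_VIOLATION  (3 entries read)
#6 VA=0x2400005F6 (r,kernel):
  lvl0: tbl 0x19, slot 9 ⇒ 0x4C087 (P1/RW1/US1/PS1)
  ⇒ phys 0x4C5F6 (huge @L0)  [1 reads]
#7 VA=0x5800004FE (r,user):
  lvl0: tbl 0x19, slot 22 ⇒ 0x4D087 (P1/RW1/US1/PS1)
  ⇒ phys 0x4D4FE (huge @L0)  [1 reads]

Access #1 PA: FAULT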